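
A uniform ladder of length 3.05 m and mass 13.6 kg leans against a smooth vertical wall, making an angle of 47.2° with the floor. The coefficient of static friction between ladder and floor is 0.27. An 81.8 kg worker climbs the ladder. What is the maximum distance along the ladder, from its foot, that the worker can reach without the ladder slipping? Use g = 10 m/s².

d ≈ 0.784 m

Taking torques about the foot of the ladder:
Ladder weight 13.6×10 = 136 N acts at 1.525 m along the ladder; its horizontal arm is 1.525·cos47.2° = 1.036 m → τ = 140.9 N·m clockwise.
Worker weight 81.8×10 = 818 N at distance d → arm d·cos47.2° → τ = 818·d·0.6794 clockwise.
Wall normal N at the top has arm L sinθ = 2.238 m counterclockwise, so Στ = 0 gives N·2.238 = 140.9 + 555.7·d.
ΣFy = 0 ⇒ N_floor = 954 N, so the maximum friction is μ_s·N_floor = 0.27×954 = 257.6 N. ΣFx = 0 ⇒ N_wall = f, so at the slipping point N = 257.6 N.
Substituting: 257.6×2.238 = 140.9 + 555.7·d ⇒ d = (576.5 − 140.9) / 555.7 = 0.784 m.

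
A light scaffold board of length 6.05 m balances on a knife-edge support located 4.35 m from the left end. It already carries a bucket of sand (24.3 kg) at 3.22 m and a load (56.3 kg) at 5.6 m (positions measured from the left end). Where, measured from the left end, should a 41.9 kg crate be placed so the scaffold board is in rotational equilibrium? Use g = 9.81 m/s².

x ≈ 3.33 m from the left end

Take moments about the knife-edge support (at 4.35 m from the left end).
Bucket of sand: 24.3 × 9.81 = 238.4 N down at 3.22 m → arm 1.13 m, τ = 238.4 × 1.13 = 269.4 N·m counterclockwise.
Load: 56.3 × 9.81 = 552.3 N down at 5.6 m → arm 1.25 m, τ = 552.3 × 1.25 = 690.4 N·m clockwise.
Net moment of existing loads = 421 N·m clockwise.
The crate weighs 41.9 × 9.81 = 411 N and must supply an equal counterclockwise moment, so its lever arm about the knife-edge support is 421 / 411 = 1.02 m.
That puts it at 4.35 − 1.02 = 3.33 m from the left end.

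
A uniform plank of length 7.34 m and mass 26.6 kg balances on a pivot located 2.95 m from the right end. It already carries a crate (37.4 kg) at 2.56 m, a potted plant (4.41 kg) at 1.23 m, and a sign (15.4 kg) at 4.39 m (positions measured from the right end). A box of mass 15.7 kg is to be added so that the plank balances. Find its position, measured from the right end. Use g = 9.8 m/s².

x ≈ 1.73 m from the right end

About the pivot (at 2.95 m from the right end):
Beam weight: 26.6 × 9.8 = 260.7 N down at 3.67 m → arm 0.72 m, τ = 260.7 × 0.72 = 187.7 N·m counterclockwise.
Crate: 37.4 × 9.8 = 366.5 N down at 2.56 m → arm 0.39 m, τ = 366.5 × 0.39 = 142.9 N·m clockwise.
Potted plant: 4.41 × 9.8 = 43.22 N down at 1.23 m → arm 1.72 m, τ = 43.22 × 1.72 = 74.34 N·m clockwise.
Sign: 15.4 × 9.8 = 150.9 N down at 4.39 m → arm 1.44 m, τ = 150.9 × 1.44 = 217.3 N·m counterclockwise.
Net moment of existing loads = 187.8 N·m counterclockwise.
The box weighs 15.7 × 9.8 = 153.9 N and must supply an equal clockwise moment, so its lever arm about the pivot is 187.8 / 153.9 = 1.22 m.
That puts it at 2.95 − 1.22 = 1.73 m from the right end.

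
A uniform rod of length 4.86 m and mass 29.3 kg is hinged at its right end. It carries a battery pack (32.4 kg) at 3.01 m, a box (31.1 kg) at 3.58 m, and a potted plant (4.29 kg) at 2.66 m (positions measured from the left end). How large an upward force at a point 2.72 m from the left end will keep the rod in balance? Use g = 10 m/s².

F ≈ 843 N

Choose the right end as the axis so the unknown pivot reaction has zero arm there.
Beam weight: 29.3 × 10 = 293 N down at 2.43 m → arm 2.43 m, τ = 293 × 2.43 = 712 N·m counterclockwise.
Battery pack: 32.4 × 10 = 324 N down at 3.01 m → arm 1.85 m, τ = 324 × 1.85 = 599.4 N·m counterclockwise.
Box: 31.1 × 10 = 311 N down at 3.58 m → arm 1.28 m, τ = 311 × 1.28 = 398.1 N·m counterclockwise.
Potted plant: 4.29 × 10 = 42.9 N down at 2.66 m → arm 2.2 m, τ = 42.9 × 2.2 = 94.38 N·m counterclockwise.
Net moment of the loads = 1804 N·m counterclockwise.
The upward force F acts at a point 2.72 m from the left end, arm 2.14 m, giving F × 2.14 clockwise.
Στ = 0 ⇒ F × 2.14 = 1804 ⇒ F = 1804 / 2.14 = 843 N.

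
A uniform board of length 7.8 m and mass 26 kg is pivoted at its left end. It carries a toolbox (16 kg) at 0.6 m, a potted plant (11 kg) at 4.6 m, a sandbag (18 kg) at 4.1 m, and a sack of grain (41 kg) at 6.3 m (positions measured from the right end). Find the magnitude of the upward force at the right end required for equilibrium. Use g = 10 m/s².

Take moments about the left end.
Beam weight: 26 × 10 = 260 N down at 3.9 m → arm 3.9 m, τ = 260 × 3.9 = 1014 N·m clockwise.
Toolbox: 16 × 10 = 160 N down at 0.6 m → arm 7.2 m, τ = 160 × 7.2 = 1152 N·m clockwise.
Potted plant: 11 × 10 = 110 N down at 4.6 m → arm 3.2 m, τ = 110 × 3.2 = 352 N·m clockwise.
Sandbag: 18 × 10 = 180 N down at 4.1 m → arm 3.7 m, τ = 180 × 3.7 = 666 N·m clockwise.
Sack of grain: 41 × 10 = 410 N down at 6.3 m → arm 1.5 m, τ = 410 × 1.5 = 615 N·m clockwise.
Net moment of the loads = 3799 N·m clockwise.
The upward force F acts at the right end, arm 7.8 m, giving F × 7.8 counterclockwise.
Setting net torque to zero: F × 7.8 = 3799 → F = 3799 / 7.8 = 487 N.

F ≈ 487 N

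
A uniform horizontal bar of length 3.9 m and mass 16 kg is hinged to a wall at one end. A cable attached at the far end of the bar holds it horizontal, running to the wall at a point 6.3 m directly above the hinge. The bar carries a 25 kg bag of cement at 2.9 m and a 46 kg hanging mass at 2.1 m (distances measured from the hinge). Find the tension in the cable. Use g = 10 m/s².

Taking torques about the hinge:
Beam weight: 16 × 10 = 160 N down at 1.95 m → arm 1.95 m, τ = 160 × 1.95 = 312 N·m clockwise.
Bag of cement: 25 × 10 = 250 N down at 2.9 m → arm 2.9 m, τ = 250 × 2.9 = 725 N·m clockwise.
Hanging mass: 46 × 10 = 460 N down at 2.1 m → arm 2.1 m, τ = 460 × 2.1 = 966 N·m clockwise.
Total clockwise load moment = 2003 N·m.
The cable tension T acts at 3.9 m; only its component perpendicular to the bar, T sinθ, produces torque. sinθ = h/√(h²+d²) = 6.3/√(6.3²+3.9²) = 0.8503.
Setting net torque to zero: T × 3.9 × 0.8503 = 2003 → T = 2003 / 3.316 = 604 N.

T ≈ 604 N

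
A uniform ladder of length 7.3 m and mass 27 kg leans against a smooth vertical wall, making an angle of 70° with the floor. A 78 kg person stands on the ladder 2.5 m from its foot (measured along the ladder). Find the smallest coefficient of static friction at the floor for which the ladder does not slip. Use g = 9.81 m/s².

μ_min ≈ 0.139

Sum moments about the foot of the ladder (the floor normal and friction both act there and drop out).
Ladder weight 27×9.81 = 264.9 N acts at 3.65 m along the ladder; its horizontal arm is 3.65·cos70° = 1.248 m → τ = 330.6 N·m clockwise.
Person: 78×9.81 = 765.2 N at 2.5 m → arm 0.8551 m → τ = 654.3 N·m clockwise.
Wall normal N acts horizontally at the top; its moment arm is the height L sinθ = 7.3·sin70° = 6.86 m, counterclockwise.
For rotational equilibrium, N × 6.86 = 984.9, so N = 143.6 N.
ΣFx = 0 ⇒ f = N_wall = 143.6 N. ΣFy = 0 ⇒ N_floor = 1030 N.
μ_min = f / N_floor = 143.6 / 1030 = 0.139.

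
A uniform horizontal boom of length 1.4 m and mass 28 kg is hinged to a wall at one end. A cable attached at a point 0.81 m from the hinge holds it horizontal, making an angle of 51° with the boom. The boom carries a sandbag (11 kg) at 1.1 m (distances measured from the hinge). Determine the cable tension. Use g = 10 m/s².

Taking torques about the hinge:
Beam weight: 28 × 10 = 280 N down at 0.7 m → arm 0.7 m, τ = 280 × 0.7 = 196 N·m clockwise.
Sandbag: 11 × 10 = 110 N down at 1.1 m → arm 1.1 m, τ = 110 × 1.1 = 121 N·m clockwise.
Total clockwise load moment = 317 N·m.
The cable tension T acts at 0.81 m; only its component perpendicular to the boom, T sinθ, produces torque. sin 51° = 0.7771.
Balancing moments: T × 0.81 × 0.7771 = 317, giving T = 317 / 0.6295 = 504 N.

T ≈ 504 N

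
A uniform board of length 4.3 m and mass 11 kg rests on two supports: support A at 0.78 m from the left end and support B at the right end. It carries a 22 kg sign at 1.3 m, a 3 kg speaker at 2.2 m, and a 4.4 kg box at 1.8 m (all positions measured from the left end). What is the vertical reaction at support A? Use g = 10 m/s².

Choose support B as the axis so its reaction then has zero moment arm.
Beam weight: 11 × 10 = 110 N down at 2.15 m → arm 2.15 m, τ = 110 × 2.15 = 236.5 N·m counterclockwise.
Sign: 22 × 10 = 220 N down at 1.3 m → arm 3 m, τ = 220 × 3 = 660 N·m counterclockwise.
Speaker: 3 × 10 = 30 N down at 2.2 m → arm 2.1 m, τ = 30 × 2.1 = 63 N·m counterclockwise.
Box: 4.4 × 10 = 44 N down at 1.8 m → arm 2.5 m, τ = 44 × 2.5 = 110 N·m counterclockwise.
Net load moment about support B = 1070 N·m counterclockwise.
Reaction R at support A is upward at 0.78 m, arm 3.52 m → moment R × 3.52 clockwise.
Setting net torque to zero: R × 3.52 = 1070 → R = 304 N.

R_A ≈ 304 N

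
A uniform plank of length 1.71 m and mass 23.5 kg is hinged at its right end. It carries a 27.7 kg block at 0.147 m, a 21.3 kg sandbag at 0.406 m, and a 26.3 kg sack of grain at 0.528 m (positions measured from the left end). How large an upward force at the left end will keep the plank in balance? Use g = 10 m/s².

Taking torques about the right end:
Beam weight: 23.5 × 10 = 235 N down at 0.855 m → arm 0.855 m, τ = 235 × 0.855 = 200.9 N·m counterclockwise.
Block: 27.7 × 10 = 277 N down at 0.147 m → arm 1.563 m, τ = 277 × 1.563 = 433 N·m counterclockwise.
Sandbag: 21.3 × 10 = 213 N down at 0.406 m → arm 1.304 m, τ = 213 × 1.304 = 277.8 N·m counterclockwise.
Sack of grain: 26.3 × 10 = 263 N down at 0.528 m → arm 1.182 m, τ = 263 × 1.182 = 310.9 N·m counterclockwise.
Net moment of the loads = 1223 N·m counterclockwise.
The upward force F acts at the left end, arm 1.71 m, giving F × 1.71 clockwise.
Balancing moments: F × 1.71 = 1223, giving F = 1223 / 1.71 = 715 N.

F ≈ 715 N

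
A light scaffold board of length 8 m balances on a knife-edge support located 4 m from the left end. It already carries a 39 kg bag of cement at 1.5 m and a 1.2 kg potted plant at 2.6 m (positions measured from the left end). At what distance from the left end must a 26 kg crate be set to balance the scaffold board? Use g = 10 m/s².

x ≈ 7.81 m from the left end

Choose the knife-edge support (at 4 m from the left end) as the axis so the support reaction has zero arm there.
Bag of cement: 39 × 10 = 390 N down at 1.5 m → arm 2.5 m, τ = 390 × 2.5 = 975 N·m counterclockwise.
Potted plant: 1.2 × 10 = 12 N down at 2.6 m → arm 1.4 m, τ = 12 × 1.4 = 16.8 N·m counterclockwise.
Net moment of existing loads = 991.8 N·m counterclockwise.
The crate weighs 26 × 10 = 260 N and must supply an equal clockwise moment, so its lever arm about the knife-edge support is 991.8 / 260 = 3.81 m.
That puts it at 4 + 3.81 = 7.81 m from the left end.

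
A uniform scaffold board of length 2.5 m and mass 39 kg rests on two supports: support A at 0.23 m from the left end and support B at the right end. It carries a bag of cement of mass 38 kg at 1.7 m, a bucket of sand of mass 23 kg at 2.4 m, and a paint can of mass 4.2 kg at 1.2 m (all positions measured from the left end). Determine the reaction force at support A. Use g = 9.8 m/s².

R_A ≈ 375 N

Sum moments about support B (its reaction then has zero moment arm).
Beam weight: 39 × 9.8 = 382.2 N down at 1.25 m → arm 1.25 m, τ = 382.2 × 1.25 = 477.8 N·m counterclockwise.
Bag of cement: 38 × 9.8 = 372.4 N down at 1.7 m → arm 0.8 m, τ = 372.4 × 0.8 = 297.9 N·m counterclockwise.
Bucket of sand: 23 × 9.8 = 225.4 N down at 2.4 m → arm 0.1 m, τ = 225.4 × 0.1 = 22.54 N·m counterclockwise.
Paint can: 4.2 × 9.8 = 41.16 N down at 1.2 m → arm 1.3 m, τ = 41.16 × 1.3 = 53.51 N·m counterclockwise.
Net load moment about support B = 851.8 N·m counterclockwise.
Reaction R at support A is upward at 0.23 m, arm 2.27 m → moment R × 2.27 clockwise.
Στ = 0 ⇒ R × 2.27 = 851.8 ⇒ R = 375 N.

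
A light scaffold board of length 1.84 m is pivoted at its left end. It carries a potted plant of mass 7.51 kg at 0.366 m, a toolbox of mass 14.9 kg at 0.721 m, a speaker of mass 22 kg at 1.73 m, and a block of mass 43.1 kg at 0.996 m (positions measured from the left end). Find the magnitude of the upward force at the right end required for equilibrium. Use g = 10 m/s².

F ≈ 513 N

Sum moments about the left end (the unknown pivot reaction has zero arm there).
Potted plant: 7.51 × 10 = 75.1 N down at 0.366 m → arm 0.366 m, τ = 75.1 × 0.366 = 27.49 N·m clockwise.
Toolbox: 14.9 × 10 = 149 N down at 0.721 m → arm 0.721 m, τ = 149 × 0.721 = 107.4 N·m clockwise.
Speaker: 22 × 10 = 220 N down at 1.73 m → arm 1.73 m, τ = 220 × 1.73 = 380.6 N·m clockwise.
Block: 43.1 × 10 = 431 N down at 0.996 m → arm 0.996 m, τ = 431 × 0.996 = 429.3 N·m clockwise.
Net moment of the loads = 944.8 N·m clockwise.
The upward force F acts at the right end, arm 1.84 m, giving F × 1.84 counterclockwise.
For rotational equilibrium, F × 1.84 = 944.8, so F = 944.8 / 1.84 = 513 N.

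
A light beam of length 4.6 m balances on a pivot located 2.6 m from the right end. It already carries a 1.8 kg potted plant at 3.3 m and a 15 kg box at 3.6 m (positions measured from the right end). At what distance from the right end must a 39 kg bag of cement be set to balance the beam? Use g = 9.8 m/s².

About the pivot (at 2.6 m from the right end):
Potted plant: 1.8 × 9.8 = 17.64 N down at 3.3 m → arm 0.7 m, τ = 17.64 × 0.7 = 12.35 N·m counterclockwise.
Box: 15 × 9.8 = 147 N down at 3.6 m → arm 1 m, τ = 147 × 1 = 147 N·m counterclockwise.
Net moment of existing loads = 159.3 N·m counterclockwise.
The bag of cement weighs 39 × 9.8 = 382.2 N and must supply an equal clockwise moment, so its lever arm about the pivot is 159.3 / 382.2 = 0.417 m.
That puts it at 2.6 − 0.417 = 2.18 m from the right end.

x ≈ 2.18 m from the right end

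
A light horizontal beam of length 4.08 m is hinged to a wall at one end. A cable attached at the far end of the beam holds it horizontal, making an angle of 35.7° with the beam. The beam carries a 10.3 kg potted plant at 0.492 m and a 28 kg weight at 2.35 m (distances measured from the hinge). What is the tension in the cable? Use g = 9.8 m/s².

T ≈ 292 N

Take moments about the hinge.
Potted plant: 10.3 × 9.8 = 100.9 N down at 0.492 m → arm 0.492 m, τ = 100.9 × 0.492 = 49.64 N·m clockwise.
Weight: 28 × 9.8 = 274.4 N down at 2.35 m → arm 2.35 m, τ = 274.4 × 2.35 = 644.8 N·m clockwise.
Total clockwise load moment = 694.4 N·m.
The cable tension T acts at 4.08 m; only its component perpendicular to the beam, T sinθ, produces torque. sin 35.7° = 0.5835.
Στ = 0 ⇒ T × 4.08 × 0.5835 = 694.4 ⇒ T = 694.4 / 2.381 = 292 N.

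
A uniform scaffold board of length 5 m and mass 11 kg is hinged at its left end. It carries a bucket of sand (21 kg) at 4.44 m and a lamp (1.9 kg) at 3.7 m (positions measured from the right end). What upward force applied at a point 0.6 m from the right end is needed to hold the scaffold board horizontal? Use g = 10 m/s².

Take moments about the left end.
Beam weight: 11 × 10 = 110 N down at 2.5 m → arm 2.5 m, τ = 110 × 2.5 = 275 N·m clockwise.
Bucket of sand: 21 × 10 = 210 N down at 4.44 m → arm 0.56 m, τ = 210 × 0.56 = 117.6 N·m clockwise.
Lamp: 1.9 × 10 = 19 N down at 3.7 m → arm 1.3 m, τ = 19 × 1.3 = 24.7 N·m clockwise.
Net moment of the loads = 417.3 N·m clockwise.
The upward force F acts at a point 0.6 m from the right end, arm 4.4 m, giving F × 4.4 counterclockwise.
Balancing moments: F × 4.4 = 417.3, giving F = 417.3 / 4.4 = 94.8 N.

F ≈ 94.8 N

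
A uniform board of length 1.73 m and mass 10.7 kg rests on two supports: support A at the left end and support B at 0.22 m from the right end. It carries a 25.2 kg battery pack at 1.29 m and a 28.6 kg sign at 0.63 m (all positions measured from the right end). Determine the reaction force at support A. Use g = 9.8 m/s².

Sum moments about support B (its reaction then has zero moment arm).
Beam weight: 10.7 × 9.8 = 104.9 N down at 0.865 m → arm 0.645 m, τ = 104.9 × 0.645 = 67.66 N·m counterclockwise.
Battery pack: 25.2 × 9.8 = 247 N down at 1.29 m → arm 1.07 m, τ = 247 × 1.07 = 264.3 N·m counterclockwise.
Sign: 28.6 × 9.8 = 280.3 N down at 0.63 m → arm 0.41 m, τ = 280.3 × 0.41 = 114.9 N·m counterclockwise.
Net load moment about support B = 446.9 N·m counterclockwise.
Reaction R at support A is upward at 1.73 m, arm 1.51 m → moment R × 1.51 clockwise.
For rotational equilibrium, R × 1.51 = 446.9, so R = 296 N.

R_A ≈ 296 N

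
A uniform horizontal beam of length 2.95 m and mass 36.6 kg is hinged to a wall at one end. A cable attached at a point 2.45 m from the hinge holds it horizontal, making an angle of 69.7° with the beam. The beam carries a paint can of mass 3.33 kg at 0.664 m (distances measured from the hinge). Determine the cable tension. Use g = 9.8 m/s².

About the hinge:
Beam weight: 36.6 × 9.8 = 358.7 N down at 1.475 m → arm 1.475 m, τ = 358.7 × 1.475 = 529.1 N·m clockwise.
Paint can: 3.33 × 9.8 = 32.63 N down at 0.664 m → arm 0.664 m, τ = 32.63 × 0.664 = 21.67 N·m clockwise.
Total clockwise load moment = 550.8 N·m.
The cable tension T acts at 2.45 m; only its component perpendicular to the beam, T sinθ, produces torque. sin 69.7° = 0.9379.
Setting net torque to zero: T × 2.45 × 0.9379 = 550.8 → T = 550.8 / 2.298 = 240 N.

T ≈ 240 N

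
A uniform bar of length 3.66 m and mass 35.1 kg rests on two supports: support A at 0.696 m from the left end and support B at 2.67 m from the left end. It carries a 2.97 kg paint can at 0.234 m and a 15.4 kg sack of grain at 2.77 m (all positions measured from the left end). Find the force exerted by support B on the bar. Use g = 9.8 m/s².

Taking torques about support A:
Beam weight: 35.1 × 9.8 = 344 N down at 1.83 m → arm 1.134 m, τ = 344 × 1.134 = 390.1 N·m clockwise.
Paint can: 2.97 × 9.8 = 29.11 N down at 0.234 m → arm 0.462 m, τ = 29.11 × 0.462 = 13.45 N·m counterclockwise.
Sack of grain: 15.4 × 9.8 = 150.9 N down at 2.77 m → arm 2.074 m, τ = 150.9 × 2.074 = 313 N·m clockwise.
Net load moment about support A = 689.7 N·m clockwise.
Reaction R at support B is upward at 2.67 m, arm 1.974 m → moment R × 1.974 counterclockwise.
Στ = 0 ⇒ R × 1.974 = 689.7 ⇒ R = 349 N.

R_B ≈ 349 N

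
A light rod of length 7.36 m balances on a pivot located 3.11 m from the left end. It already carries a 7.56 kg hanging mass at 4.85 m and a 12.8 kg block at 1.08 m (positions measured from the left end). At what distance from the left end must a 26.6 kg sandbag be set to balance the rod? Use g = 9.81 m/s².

About the pivot (at 3.11 m from the left end):
Hanging mass: 7.56 × 9.81 = 74.16 N down at 4.85 m → arm 1.74 m, τ = 74.16 × 1.74 = 129 N·m clockwise.
Block: 12.8 × 9.81 = 125.6 N down at 1.08 m → arm 2.03 m, τ = 125.6 × 2.03 = 255 N·m counterclockwise.
Net moment of existing loads = 126 N·m counterclockwise.
The sandbag weighs 26.6 × 9.81 = 260.9 N and must supply an equal clockwise moment, so its lever arm about the pivot is 126 / 260.9 = 0.483 m.
That puts it at 3.11 + 0.483 = 3.59 m from the left end.

x ≈ 3.59 m from the left end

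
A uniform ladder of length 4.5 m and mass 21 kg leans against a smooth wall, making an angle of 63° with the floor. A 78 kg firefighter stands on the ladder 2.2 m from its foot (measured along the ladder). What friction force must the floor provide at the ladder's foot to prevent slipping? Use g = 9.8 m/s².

Choose the foot of the ladder as the axis so the floor normal and friction both act there and drop out.
Ladder weight 21×9.8 = 205.8 N acts at 2.25 m along the ladder; its horizontal arm is 2.25·cos63° = 1.021 m → τ = 210.1 N·m clockwise.
Firefighter: 78×9.8 = 764.4 N at 2.2 m → arm 0.9988 m → τ = 763.5 N·m clockwise.
Wall normal N acts horizontally at the top; its moment arm is the height L sinθ = 4.5·sin63° = 4.01 m, counterclockwise.
For rotational equilibrium, N × 4.01 = 973.6, so N = 243 N.
ΣFx = 0: friction at the foot balances the wall's push, so f = N_wall = 243 N.

f ≈ 243 N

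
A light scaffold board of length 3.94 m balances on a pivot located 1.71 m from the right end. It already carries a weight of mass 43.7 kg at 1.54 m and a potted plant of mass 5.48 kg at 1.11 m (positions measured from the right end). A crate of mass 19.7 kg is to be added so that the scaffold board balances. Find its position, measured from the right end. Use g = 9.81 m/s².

x ≈ 2.25 m from the right end

Sum moments about the pivot (at 1.71 m from the right end) (the support reaction has zero arm there).
Weight: 43.7 × 9.81 = 428.7 N down at 1.54 m → arm 0.17 m, τ = 428.7 × 0.17 = 72.88 N·m clockwise.
Potted plant: 5.48 × 9.81 = 53.76 N down at 1.11 m → arm 0.6 m, τ = 53.76 × 0.6 = 32.26 N·m clockwise.
Net moment of existing loads = 105.1 N·m clockwise.
The crate weighs 19.7 × 9.81 = 193.3 N and must supply an equal counterclockwise moment, so its lever arm about the pivot is 105.1 / 193.3 = 0.544 m.
That puts it at 1.71 + 0.544 = 2.25 m from the right end.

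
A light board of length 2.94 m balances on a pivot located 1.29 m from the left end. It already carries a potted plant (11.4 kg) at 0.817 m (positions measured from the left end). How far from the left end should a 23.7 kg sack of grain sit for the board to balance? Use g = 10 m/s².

x ≈ 1.52 m from the left end

Choose the pivot (at 1.29 m from the left end) as the axis so the support reaction has zero arm there.
Potted plant: 11.4 × 10 = 114 N down at 0.817 m → arm 0.473 m, τ = 114 × 0.473 = 53.92 N·m counterclockwise.
Net moment of existing loads = 53.92 N·m counterclockwise.
The sack of grain weighs 23.7 × 10 = 237 N and must supply an equal clockwise moment, so its lever arm about the pivot is 53.92 / 237 = 0.228 m.
That puts it at 1.29 + 0.228 = 1.52 m from the left end.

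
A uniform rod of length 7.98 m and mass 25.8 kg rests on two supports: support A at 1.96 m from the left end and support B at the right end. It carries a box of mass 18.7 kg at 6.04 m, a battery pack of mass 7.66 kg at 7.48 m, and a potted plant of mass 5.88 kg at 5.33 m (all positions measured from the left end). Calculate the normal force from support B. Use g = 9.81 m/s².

R_B ≈ 311 N

Taking torques about support A:
Beam weight: 25.8 × 9.81 = 253.1 N down at 3.99 m → arm 2.03 m, τ = 253.1 × 2.03 = 513.8 N·m clockwise.
Box: 18.7 × 9.81 = 183.4 N down at 6.04 m → arm 4.08 m, τ = 183.4 × 4.08 = 748.3 N·m clockwise.
Battery pack: 7.66 × 9.81 = 75.14 N down at 7.48 m → arm 5.52 m, τ = 75.14 × 5.52 = 414.8 N·m clockwise.
Potted plant: 5.88 × 9.81 = 57.68 N down at 5.33 m → arm 3.37 m, τ = 57.68 × 3.37 = 194.4 N·m clockwise.
Net load moment about support A = 1871 N·m clockwise.
Reaction R at support B is upward at 7.98 m, arm 6.02 m → moment R × 6.02 counterclockwise.
Balancing moments: R × 6.02 = 1871, giving R = 311 N.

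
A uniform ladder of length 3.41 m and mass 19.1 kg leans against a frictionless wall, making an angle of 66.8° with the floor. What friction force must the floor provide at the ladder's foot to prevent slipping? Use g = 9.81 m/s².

f ≈ 40.2 N

Take moments about the foot of the ladder.
Ladder weight 19.1×9.81 = 187.4 N acts at 1.705 m along the ladder; its horizontal arm is 1.705·cos66.8° = 0.6717 m → τ = 125.9 N·m clockwise.
Wall normal N acts horizontally at the top; its moment arm is the height L sinθ = 3.41·sin66.8° = 3.134 m, counterclockwise.
Setting net torque to zero: N × 3.134 = 125.9 → N = 40.2 N.
ΣFx = 0: friction at the foot balances the wall's push, so f = N_wall = 40.2 N.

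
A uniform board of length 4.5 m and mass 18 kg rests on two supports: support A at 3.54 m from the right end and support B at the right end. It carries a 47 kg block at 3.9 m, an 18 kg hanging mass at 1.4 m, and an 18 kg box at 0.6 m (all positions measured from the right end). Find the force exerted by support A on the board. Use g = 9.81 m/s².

Taking torques about support B:
Beam weight: 18 × 9.81 = 176.6 N down at 2.25 m → arm 2.25 m, τ = 176.6 × 2.25 = 397.3 N·m counterclockwise.
Block: 47 × 9.81 = 461.1 N down at 3.9 m → arm 3.9 m, τ = 461.1 × 3.9 = 1798 N·m counterclockwise.
Hanging mass: 18 × 9.81 = 176.6 N down at 1.4 m → arm 1.4 m, τ = 176.6 × 1.4 = 247.2 N·m counterclockwise.
Box: 18 × 9.81 = 176.6 N down at 0.6 m → arm 0.6 m, τ = 176.6 × 0.6 = 106 N·m counterclockwise.
Net load moment about support B = 2548 N·m counterclockwise.
Reaction R at support A is upward at 3.54 m, arm 3.54 m → moment R × 3.54 clockwise.
Setting net torque to zero: R × 3.54 = 2548 → R = 720 N.

R_A ≈ 720 N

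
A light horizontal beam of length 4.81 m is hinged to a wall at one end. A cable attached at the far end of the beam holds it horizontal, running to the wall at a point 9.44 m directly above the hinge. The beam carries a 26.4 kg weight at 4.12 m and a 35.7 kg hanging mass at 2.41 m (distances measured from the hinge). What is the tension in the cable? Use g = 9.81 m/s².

T ≈ 446 N

Take moments about the hinge.
Weight: 26.4 × 9.81 = 259 N down at 4.12 m → arm 4.12 m, τ = 259 × 4.12 = 1067 N·m clockwise.
Hanging mass: 35.7 × 9.81 = 350.2 N down at 2.41 m → arm 2.41 m, τ = 350.2 × 2.41 = 844 N·m clockwise.
Total clockwise load moment = 1911 N·m.
The cable tension T acts at 4.81 m; only its component perpendicular to the beam, T sinθ, produces torque. sinθ = h/√(h²+d²) = 9.44/√(9.44²+4.81²) = 0.891.
Στ = 0 ⇒ T × 4.81 × 0.891 = 1911 ⇒ T = 1911 / 4.286 = 446 N.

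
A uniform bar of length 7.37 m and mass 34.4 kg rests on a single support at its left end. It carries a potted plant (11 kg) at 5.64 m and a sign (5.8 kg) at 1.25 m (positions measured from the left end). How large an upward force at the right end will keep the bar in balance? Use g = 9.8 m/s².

F ≈ 261 N

Choose the left end as the axis so the unknown pivot reaction has zero arm there.
Beam weight: 34.4 × 9.8 = 337.1 N down at 3.685 m → arm 3.685 m, τ = 337.1 × 3.685 = 1242 N·m clockwise.
Potted plant: 11 × 9.8 = 107.8 N down at 5.64 m → arm 5.64 m, τ = 107.8 × 5.64 = 608 N·m clockwise.
Sign: 5.8 × 9.8 = 56.84 N down at 1.25 m → arm 1.25 m, τ = 56.84 × 1.25 = 71.05 N·m clockwise.
Net moment of the loads = 1921 N·m clockwise.
The upward force F acts at the right end, arm 7.37 m, giving F × 7.37 counterclockwise.
Στ = 0 ⇒ F × 7.37 = 1921 ⇒ F = 1921 / 7.37 = 261 N.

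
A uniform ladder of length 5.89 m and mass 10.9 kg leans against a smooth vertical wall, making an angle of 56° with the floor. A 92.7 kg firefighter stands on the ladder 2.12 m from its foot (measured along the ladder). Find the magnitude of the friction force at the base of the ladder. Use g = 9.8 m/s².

f ≈ 257 N

About the foot of the ladder:
Ladder weight 10.9×9.8 = 106.8 N acts at 2.945 m along the ladder; its horizontal arm is 2.945·cos56° = 1.647 m → τ = 175.9 N·m clockwise.
Firefighter: 92.7×9.8 = 908.5 N at 2.12 m → arm 1.185 m → τ = 1077 N·m clockwise.
Wall normal N acts horizontally at the top; its moment arm is the height L sinθ = 5.89·sin56° = 4.883 m, counterclockwise.
Setting net torque to zero: N × 4.883 = 1253 → N = 257 N.
ΣFx = 0: friction at the foot balances the wall's push, so f = N_wall = 257 N.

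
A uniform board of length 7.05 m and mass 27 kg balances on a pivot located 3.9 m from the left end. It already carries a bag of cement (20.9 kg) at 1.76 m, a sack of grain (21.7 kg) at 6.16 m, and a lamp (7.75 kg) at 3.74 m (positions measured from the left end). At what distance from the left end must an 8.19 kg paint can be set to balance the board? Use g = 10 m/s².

x ≈ 4.76 m from the left end

About the pivot (at 3.9 m from the left end):
Beam weight: 27 × 10 = 270 N down at 3.525 m → arm 0.375 m, τ = 270 × 0.375 = 101.2 N·m counterclockwise.
Bag of cement: 20.9 × 10 = 209 N down at 1.76 m → arm 2.14 m, τ = 209 × 2.14 = 447.3 N·m counterclockwise.
Sack of grain: 21.7 × 10 = 217 N down at 6.16 m → arm 2.26 m, τ = 217 × 2.26 = 490.4 N·m clockwise.
Lamp: 7.75 × 10 = 77.5 N down at 3.74 m → arm 0.16 m, τ = 77.5 × 0.16 = 12.4 N·m counterclockwise.
Net moment of existing loads = 70.5 N·m counterclockwise.
The paint can weighs 8.19 × 10 = 81.9 N and must supply an equal clockwise moment, so its lever arm about the pivot is 70.5 / 81.9 = 0.861 m.
That puts it at 3.9 + 0.861 = 4.76 m from the left end.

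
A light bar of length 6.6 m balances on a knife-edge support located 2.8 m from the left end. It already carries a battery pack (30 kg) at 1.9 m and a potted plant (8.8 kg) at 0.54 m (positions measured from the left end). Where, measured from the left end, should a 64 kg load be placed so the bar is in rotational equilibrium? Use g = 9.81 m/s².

Taking torques about the knife-edge support (at 2.8 m from the left end):
Battery pack: 30 × 9.81 = 294.3 N down at 1.9 m → arm 0.9 m, τ = 294.3 × 0.9 = 264.9 N·m counterclockwise.
Potted plant: 8.8 × 9.81 = 86.33 N down at 0.54 m → arm 2.26 m, τ = 86.33 × 2.26 = 195.1 N·m counterclockwise.
Net moment of existing loads = 460 N·m counterclockwise.
The load weighs 64 × 9.81 = 627.8 N and must supply an equal clockwise moment, so its lever arm about the knife-edge support is 460 / 627.8 = 0.733 m.
That puts it at 2.8 + 0.733 = 3.53 m from the left end.

x ≈ 3.53 m from the left end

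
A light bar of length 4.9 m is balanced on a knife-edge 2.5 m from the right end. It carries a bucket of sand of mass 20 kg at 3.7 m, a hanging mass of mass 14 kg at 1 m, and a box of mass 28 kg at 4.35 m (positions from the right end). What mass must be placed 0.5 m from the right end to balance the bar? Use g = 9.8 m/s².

m ≈ 27.4 kg

Sum moments about the knife-edge (at 2.5 m from the right end) (the support reaction has zero arm there).
Bucket of sand: 20 × 9.8 = 196 N down at 3.7 m → arm 1.2 m, τ = 196 × 1.2 = 235.2 N·m counterclockwise.
Hanging mass: 14 × 9.8 = 137.2 N down at 1 m → arm 1.5 m, τ = 137.2 × 1.5 = 205.8 N·m clockwise.
Box: 28 × 9.8 = 274.4 N down at 4.35 m → arm 1.85 m, τ = 274.4 × 1.85 = 507.6 N·m counterclockwise.
Net moment of known loads = 537 N·m counterclockwise.
An unknown mass m at 0.5 m has arm 2 m; its moment is m·g·2 clockwise.
For rotational equilibrium, m × 9.8 × 2 = 537, so m = 537 / (9.8 × 2) = 27.4 kg.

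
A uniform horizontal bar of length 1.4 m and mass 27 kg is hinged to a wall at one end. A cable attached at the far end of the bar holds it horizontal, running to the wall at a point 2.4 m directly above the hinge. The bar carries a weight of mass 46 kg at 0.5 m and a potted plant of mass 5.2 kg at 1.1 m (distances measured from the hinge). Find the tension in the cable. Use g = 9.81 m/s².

T ≈ 386 N

Take moments about the hinge.
Beam weight: 27 × 9.81 = 264.9 N down at 0.7 m → arm 0.7 m, τ = 264.9 × 0.7 = 185.4 N·m clockwise.
Weight: 46 × 9.81 = 451.3 N down at 0.5 m → arm 0.5 m, τ = 451.3 × 0.5 = 225.7 N·m clockwise.
Potted plant: 5.2 × 9.81 = 51.01 N down at 1.1 m → arm 1.1 m, τ = 51.01 × 1.1 = 56.11 N·m clockwise.
Total clockwise load moment = 467.2 N·m.
The cable tension T acts at 1.4 m; only its component perpendicular to the bar, T sinθ, produces torque. sinθ = h/√(h²+d²) = 2.4/√(2.4²+1.4²) = 0.8638.
Setting net torque to zero: T × 1.4 × 0.8638 = 467.2 → T = 467.2 / 1.209 = 386 N.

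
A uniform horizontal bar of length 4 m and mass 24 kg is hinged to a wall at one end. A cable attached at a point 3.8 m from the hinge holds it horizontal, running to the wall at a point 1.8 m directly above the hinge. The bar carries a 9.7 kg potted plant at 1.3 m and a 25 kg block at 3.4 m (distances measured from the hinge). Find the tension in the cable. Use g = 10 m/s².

T ≈ 895 N

About the hinge:
Beam weight: 24 × 10 = 240 N down at 2 m → arm 2 m, τ = 240 × 2 = 480 N·m clockwise.
Potted plant: 9.7 × 10 = 97 N down at 1.3 m → arm 1.3 m, τ = 97 × 1.3 = 126.1 N·m clockwise.
Block: 25 × 10 = 250 N down at 3.4 m → arm 3.4 m, τ = 250 × 3.4 = 850 N·m clockwise.
Total clockwise load moment = 1456 N·m.
The cable tension T acts at 3.8 m; only its component perpendicular to the bar, T sinθ, produces torque. sinθ = h/√(h²+d²) = 1.8/√(1.8²+3.8²) = 0.4281.
For rotational equilibrium, T × 3.8 × 0.4281 = 1456, so T = 1456 / 1.627 = 895 N.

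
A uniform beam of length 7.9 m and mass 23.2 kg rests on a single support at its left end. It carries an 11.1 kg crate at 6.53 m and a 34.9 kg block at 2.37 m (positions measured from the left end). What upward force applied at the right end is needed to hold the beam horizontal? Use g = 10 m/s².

F ≈ 312 N

Taking torques about the left end:
Beam weight: 23.2 × 10 = 232 N down at 3.95 m → arm 3.95 m, τ = 232 × 3.95 = 916.4 N·m clockwise.
Crate: 11.1 × 10 = 111 N down at 6.53 m → arm 6.53 m, τ = 111 × 6.53 = 724.8 N·m clockwise.
Block: 34.9 × 10 = 349 N down at 2.37 m → arm 2.37 m, τ = 349 × 2.37 = 827.1 N·m clockwise.
Net moment of the loads = 2468 N·m clockwise.
The upward force F acts at the right end, arm 7.9 m, giving F × 7.9 counterclockwise.
Setting net torque to zero: F × 7.9 = 2468 → F = 2468 / 7.9 = 312 N.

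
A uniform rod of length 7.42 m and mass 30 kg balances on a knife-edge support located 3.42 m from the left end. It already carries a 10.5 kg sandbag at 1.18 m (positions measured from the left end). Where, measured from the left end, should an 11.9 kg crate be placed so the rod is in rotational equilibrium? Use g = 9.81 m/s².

x ≈ 4.67 m from the left end

Sum moments about the knife-edge support (at 3.42 m from the left end) (the support reaction has zero arm there).
Beam weight: 30 × 9.81 = 294.3 N down at 3.71 m → arm 0.29 m, τ = 294.3 × 0.29 = 85.35 N·m clockwise.
Sandbag: 10.5 × 9.81 = 103 N down at 1.18 m → arm 2.24 m, τ = 103 × 2.24 = 230.7 N·m counterclockwise.
Net moment of existing loads = 145.3 N·m counterclockwise.
The crate weighs 11.9 × 9.81 = 116.7 N and must supply an equal clockwise moment, so its lever arm about the knife-edge support is 145.3 / 116.7 = 1.25 m.
That puts it at 3.42 + 1.25 = 4.67 m from the left end.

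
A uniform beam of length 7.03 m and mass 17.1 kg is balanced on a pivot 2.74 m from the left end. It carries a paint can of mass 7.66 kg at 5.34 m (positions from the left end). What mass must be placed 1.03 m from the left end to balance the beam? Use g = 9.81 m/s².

m ≈ 19.4 kg

Choose the pivot (at 2.74 m from the left end) as the axis so the support reaction has zero arm there.
Beam weight: 17.1 × 9.81 = 167.8 N down at 3.515 m → arm 0.775 m, τ = 167.8 × 0.775 = 130 N·m clockwise.
Paint can: 7.66 × 9.81 = 75.14 N down at 5.34 m → arm 2.6 m, τ = 75.14 × 2.6 = 195.4 N·m clockwise.
Net moment of known loads = 325.4 N·m clockwise.
An unknown mass m at 1.03 m has arm 1.71 m; its moment is m·g·1.71 counterclockwise.
Setting net torque to zero: m × 9.81 × 1.71 = 325.4 → m = 325.4 / (9.81 × 1.71) = 19.4 kg.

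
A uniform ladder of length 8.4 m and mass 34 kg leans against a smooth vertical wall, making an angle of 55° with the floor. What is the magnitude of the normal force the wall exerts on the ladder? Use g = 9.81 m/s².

N_wall ≈ 117 N

About the foot of the ladder:
Ladder weight 34×9.81 = 333.5 N acts at 4.2 m along the ladder; its horizontal arm is 4.2·cos55° = 2.409 m → τ = 803.4 N·m clockwise.
Wall normal N acts horizontally at the top; its moment arm is the height L sinθ = 8.4·sin55° = 6.881 m, counterclockwise.
For rotational equilibrium, N × 6.881 = 803.4, so N = 117 N.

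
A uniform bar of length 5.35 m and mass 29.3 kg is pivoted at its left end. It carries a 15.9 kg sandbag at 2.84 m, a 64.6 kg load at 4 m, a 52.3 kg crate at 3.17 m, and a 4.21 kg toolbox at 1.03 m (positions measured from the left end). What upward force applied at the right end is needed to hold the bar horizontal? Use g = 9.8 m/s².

F ≈ 1010 N

Choose the left end as the axis so the unknown pivot reaction has zero arm there.
Beam weight: 29.3 × 9.8 = 287.1 N down at 2.675 m → arm 2.675 m, τ = 287.1 × 2.675 = 768 N·m clockwise.
Sandbag: 15.9 × 9.8 = 155.8 N down at 2.84 m → arm 2.84 m, τ = 155.8 × 2.84 = 442.5 N·m clockwise.
Load: 64.6 × 9.8 = 633.1 N down at 4 m → arm 4 m, τ = 633.1 × 4 = 2532 N·m clockwise.
Crate: 52.3 × 9.8 = 512.5 N down at 3.17 m → arm 3.17 m, τ = 512.5 × 3.17 = 1625 N·m clockwise.
Toolbox: 4.21 × 9.8 = 41.26 N down at 1.03 m → arm 1.03 m, τ = 41.26 × 1.03 = 42.5 N·m clockwise.
Net moment of the loads = 5410 N·m clockwise.
The upward force F acts at the right end, arm 5.35 m, giving F × 5.35 counterclockwise.
Στ = 0 ⇒ F × 5.35 = 5410 ⇒ F = 5410 / 5.35 = 1010 N.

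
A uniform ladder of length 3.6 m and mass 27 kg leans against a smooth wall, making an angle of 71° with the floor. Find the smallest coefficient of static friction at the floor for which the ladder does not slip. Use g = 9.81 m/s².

Taking torques about the foot of the ladder:
Ladder weight 27×9.81 = 264.9 N acts at 1.8 m along the ladder; its horizontal arm is 1.8·cos71° = 0.586 m → τ = 155.2 N·m clockwise.
Wall normal N acts horizontally at the top; its moment arm is the height L sinθ = 3.6·sin71° = 3.404 m, counterclockwise.
Balancing moments: N × 3.404 = 155.2, giving N = 45.59 N.
ΣFx = 0 ⇒ f = N_wall = 45.59 N. ΣFy = 0 ⇒ N_floor = 264.9 N.
μ_min = f / N_floor = 45.59 / 264.9 = 0.172.

μ_min ≈ 0.172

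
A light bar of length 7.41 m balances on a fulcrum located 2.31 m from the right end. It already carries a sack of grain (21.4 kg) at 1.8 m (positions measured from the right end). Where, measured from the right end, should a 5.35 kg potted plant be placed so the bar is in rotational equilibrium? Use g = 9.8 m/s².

Choose the fulcrum (at 2.31 m from the right end) as the axis so the support reaction has zero arm there.
Sack of grain: 21.4 × 9.8 = 209.7 N down at 1.8 m → arm 0.51 m, τ = 209.7 × 0.51 = 106.9 N·m clockwise.
Net moment of existing loads = 106.9 N·m clockwise.
The potted plant weighs 5.35 × 9.8 = 52.43 N and must supply an equal counterclockwise moment, so its lever arm about the fulcrum is 106.9 / 52.43 = 2.04 m.
That puts it at 2.31 + 2.04 = 4.35 m from the right end.

x ≈ 4.35 m from the right end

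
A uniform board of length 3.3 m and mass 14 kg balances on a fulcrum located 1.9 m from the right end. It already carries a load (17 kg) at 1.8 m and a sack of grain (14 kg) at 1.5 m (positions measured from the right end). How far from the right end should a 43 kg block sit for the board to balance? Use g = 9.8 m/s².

Sum moments about the fulcrum (at 1.9 m from the right end) (the support reaction has zero arm there).
Beam weight: 14 × 9.8 = 137.2 N down at 1.65 m → arm 0.25 m, τ = 137.2 × 0.25 = 34.3 N·m clockwise.
Load: 17 × 9.8 = 166.6 N down at 1.8 m → arm 0.1 m, τ = 166.6 × 0.1 = 16.66 N·m clockwise.
Sack of grain: 14 × 9.8 = 137.2 N down at 1.5 m → arm 0.4 m, τ = 137.2 × 0.4 = 54.88 N·m clockwise.
Net moment of existing loads = 105.8 N·m clockwise.
The block weighs 43 × 9.8 = 421.4 N and must supply an equal counterclockwise moment, so its lever arm about the fulcrum is 105.8 / 421.4 = 0.251 m.
That puts it at 1.9 + 0.251 = 2.15 m from the right end.

x ≈ 2.15 m from the right end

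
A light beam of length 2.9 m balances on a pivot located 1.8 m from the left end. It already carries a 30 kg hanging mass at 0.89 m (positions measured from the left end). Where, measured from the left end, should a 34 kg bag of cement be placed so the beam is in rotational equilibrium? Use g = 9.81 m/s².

x ≈ 2.6 m from the left end

Take moments about the pivot (at 1.8 m from the left end).
Hanging mass: 30 × 9.81 = 294.3 N down at 0.89 m → arm 0.91 m, τ = 294.3 × 0.91 = 267.8 N·m counterclockwise.
Net moment of existing loads = 267.8 N·m counterclockwise.
The bag of cement weighs 34 × 9.81 = 333.5 N and must supply an equal clockwise moment, so its lever arm about the pivot is 267.8 / 333.5 = 0.803 m.
That puts it at 1.8 + 0.803 = 2.6 m from the left end.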